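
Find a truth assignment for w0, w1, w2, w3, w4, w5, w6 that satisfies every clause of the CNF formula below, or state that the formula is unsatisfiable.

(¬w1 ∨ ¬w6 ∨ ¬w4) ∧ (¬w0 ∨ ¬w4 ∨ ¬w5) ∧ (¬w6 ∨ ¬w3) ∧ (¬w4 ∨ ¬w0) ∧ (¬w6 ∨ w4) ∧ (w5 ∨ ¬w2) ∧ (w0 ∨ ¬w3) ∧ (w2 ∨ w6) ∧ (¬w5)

w0=False,  w1=False,  w2=False,  w3=False,  w4=True,  w5=False,  w6=True

(¬w5) alone gives w5 = False.
(¬w2) alone gives w2 = False.
(w6) alone gives w6 = True.
(¬w3) alone gives w3 = False.
(w4) alone gives w4 = True.
(¬w1) alone gives w1 = False.
(¬w0) alone gives w0 = False.
All clauses are satisfied.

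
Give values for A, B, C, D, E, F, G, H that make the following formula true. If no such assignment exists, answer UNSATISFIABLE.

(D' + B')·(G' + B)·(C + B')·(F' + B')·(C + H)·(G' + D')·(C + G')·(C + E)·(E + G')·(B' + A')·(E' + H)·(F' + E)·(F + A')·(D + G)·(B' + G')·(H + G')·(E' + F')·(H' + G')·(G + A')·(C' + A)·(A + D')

UNSATISFIABLE

Try D = 0.
From the singleton clause (G), G = 1.
From the singleton clause (B), B = 1.
That conflicts with the unit clause (B').
Backtrack on D: now try D = 1.
From the singleton clause (B'), B = 0.
From the singleton clause (G'), G = 0.
From the singleton clause (A'), A = 0.
That conflicts with the unit clause (A).
Neither D = 1 nor D = 0 works.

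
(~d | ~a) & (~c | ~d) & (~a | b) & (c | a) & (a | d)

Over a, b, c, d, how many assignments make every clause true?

2

There are 2^4 = 16 truth assignments over (a, b, c, d).
Check each against the 5 clauses (columns in the order a, b, c, d):
  F F F F  ✗ fails (c | a)
  F F F T  ✗ fails (c | a)
  F F T F  ✗ fails (a | d)
  F F T T  ✗ fails (~c | ~d)
  F T F F  ✗ fails (c | a)
  F T F T  ✗ fails (c | a)
  F T T F  ✗ fails (a | d)
  F T T T  ✗ fails (~c | ~d)
  T F F F  ✗ fails (~a | b)
  T F F T  ✗ fails (~d | ~a)
  T F T F  ✗ fails (~a | b)
  T F T T  ✗ fails (~d | ~a)
  T T F F  ✓ satisfies all
  T T F T  ✗ fails (~d | ~a)
  T T T F  ✓ satisfies all
  T T T T  ✗ fails (~d | ~a)
2 of the 16 rows are models.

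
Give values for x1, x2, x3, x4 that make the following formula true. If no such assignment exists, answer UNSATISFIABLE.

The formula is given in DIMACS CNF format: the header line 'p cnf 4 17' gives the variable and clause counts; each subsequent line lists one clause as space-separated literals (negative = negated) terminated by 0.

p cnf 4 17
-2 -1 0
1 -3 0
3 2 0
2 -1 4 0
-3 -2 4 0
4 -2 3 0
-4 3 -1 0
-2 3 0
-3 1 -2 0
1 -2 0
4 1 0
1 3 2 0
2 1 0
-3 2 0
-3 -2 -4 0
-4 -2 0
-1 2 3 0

Try x2 = False.
(x3) alone gives x3 = True.
Now (¬x3) is unsatisfied and unit — conflict.
So x2 must be the other value — set x2 = True.
(¬x1) alone gives x1 = False.
Now (x1) is unsatisfied and unit — conflict.
Neither x2 = True nor x2 = False works.

UNSATISFIABLE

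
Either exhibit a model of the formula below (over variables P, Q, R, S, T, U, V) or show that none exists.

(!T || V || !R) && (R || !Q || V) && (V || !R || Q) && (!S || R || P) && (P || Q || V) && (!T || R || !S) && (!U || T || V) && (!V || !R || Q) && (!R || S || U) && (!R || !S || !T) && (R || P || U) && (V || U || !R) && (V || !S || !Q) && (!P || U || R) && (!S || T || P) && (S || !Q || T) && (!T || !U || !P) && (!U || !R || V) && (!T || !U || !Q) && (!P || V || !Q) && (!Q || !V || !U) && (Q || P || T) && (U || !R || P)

Try T = true.
Try V = true.
Try R = false.
The clause (!S) is unit, so S = false.
Try P = false.
The clause (U) is unit, so U = true.
The clause (!Q) is unit, so Q = false.
Every clause now holds.

P: false,  Q: false,  R: false,  S: false,  T: true,  U: true,  V: true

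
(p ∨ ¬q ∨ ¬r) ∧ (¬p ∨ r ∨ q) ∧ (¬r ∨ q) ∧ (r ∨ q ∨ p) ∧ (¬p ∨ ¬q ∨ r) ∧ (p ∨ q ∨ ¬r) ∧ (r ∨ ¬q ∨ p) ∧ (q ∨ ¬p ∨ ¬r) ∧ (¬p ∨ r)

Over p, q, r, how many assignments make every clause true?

1

There are 2^3 = 8 truth assignments over (p, q, r).
Split on r. With r = True, the clauses containing r are satisfied and ¬r drops from the rest; 1 of the 2^2 = 4 assignments to the other variables satisfy what remains.
With r = False, by the same count on the reduced clause set, 0 assignments work.
Total: 1 + 0 = 1.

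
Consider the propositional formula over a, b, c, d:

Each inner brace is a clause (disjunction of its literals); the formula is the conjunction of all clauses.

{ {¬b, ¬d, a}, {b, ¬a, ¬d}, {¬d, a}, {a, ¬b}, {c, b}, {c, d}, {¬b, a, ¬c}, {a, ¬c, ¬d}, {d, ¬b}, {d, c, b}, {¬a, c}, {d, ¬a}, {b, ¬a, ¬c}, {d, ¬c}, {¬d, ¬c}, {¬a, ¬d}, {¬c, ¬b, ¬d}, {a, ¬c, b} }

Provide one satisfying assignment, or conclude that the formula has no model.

UNSATISFIABLE

Branch on d: set d = False.
The clause (c) is unit, so c = True.
That conflicts with the unit clause (¬c).
So d must be the other value — set d = True.
The clause (a) is unit, so a = True.
That conflicts with the unit clause (¬a).
Either choice for d ends in contradiction.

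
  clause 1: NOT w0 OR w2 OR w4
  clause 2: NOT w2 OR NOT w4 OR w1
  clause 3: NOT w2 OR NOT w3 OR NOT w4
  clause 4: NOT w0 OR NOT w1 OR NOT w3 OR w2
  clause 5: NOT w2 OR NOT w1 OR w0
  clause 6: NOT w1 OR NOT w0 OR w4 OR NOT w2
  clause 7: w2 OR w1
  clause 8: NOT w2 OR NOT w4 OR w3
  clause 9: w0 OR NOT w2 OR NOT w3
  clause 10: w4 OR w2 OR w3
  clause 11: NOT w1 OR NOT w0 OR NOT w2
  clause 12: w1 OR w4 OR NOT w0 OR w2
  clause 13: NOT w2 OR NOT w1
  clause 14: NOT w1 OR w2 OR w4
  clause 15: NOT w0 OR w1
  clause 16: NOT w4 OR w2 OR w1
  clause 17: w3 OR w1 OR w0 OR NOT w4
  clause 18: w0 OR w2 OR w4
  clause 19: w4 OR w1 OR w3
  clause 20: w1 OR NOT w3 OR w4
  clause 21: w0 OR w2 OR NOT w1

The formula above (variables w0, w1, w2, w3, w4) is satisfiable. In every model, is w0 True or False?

Suppose w0 = false.
Branch on w2: set w2 = false.
Unit clause (w1) forces w1 = true.
But (NOT w1) is also a unit clause — contradiction.
That branch fails; take w2 = true instead.
Unit clause (NOT w1) forces w1 = false.
Unit clause (NOT w4) forces w4 = false.
Unit clause (NOT w3) forces w3 = false.
But (w3) is also a unit clause — contradiction.
Either choice for w2 ends in contradiction.
So every satisfying assignment has w0 = True.

True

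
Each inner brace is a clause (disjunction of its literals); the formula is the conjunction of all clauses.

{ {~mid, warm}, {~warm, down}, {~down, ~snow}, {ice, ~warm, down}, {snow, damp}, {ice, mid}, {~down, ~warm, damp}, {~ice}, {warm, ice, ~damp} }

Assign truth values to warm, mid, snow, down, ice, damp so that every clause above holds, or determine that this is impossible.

warm: 1; mid: 1; snow: 0; down: 1; ice: 0; damp: 1

Unit clause (~ice) forces ice = 0.
Unit clause (mid) forces mid = 1.
Unit clause (warm) forces warm = 1.
Unit clause (down) forces down = 1.
Unit clause (~snow) forces snow = 0.
Unit clause (damp) forces damp = 1.
This assignment satisfies each clause.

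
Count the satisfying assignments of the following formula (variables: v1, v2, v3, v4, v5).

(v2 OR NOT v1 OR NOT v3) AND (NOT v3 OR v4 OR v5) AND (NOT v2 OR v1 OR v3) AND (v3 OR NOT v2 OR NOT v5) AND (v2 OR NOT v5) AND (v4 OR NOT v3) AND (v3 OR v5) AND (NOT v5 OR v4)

There are 2^5 = 32 truth assignments over (v1, v2, v3, v4, v5).
Split on v1. With v1 = true, the clauses containing v1 are satisfied and NOT v1 drops from the rest; 2 of the 2^4 = 16 assignments to the other variables satisfy what remains.
With v1 = false, by the same count on the reduced clause set, 3 assignments work.
(One model: v1=F, v2=F, v3=T, v4=T, v5=F.)
Total: 2 + 3 = 5.

5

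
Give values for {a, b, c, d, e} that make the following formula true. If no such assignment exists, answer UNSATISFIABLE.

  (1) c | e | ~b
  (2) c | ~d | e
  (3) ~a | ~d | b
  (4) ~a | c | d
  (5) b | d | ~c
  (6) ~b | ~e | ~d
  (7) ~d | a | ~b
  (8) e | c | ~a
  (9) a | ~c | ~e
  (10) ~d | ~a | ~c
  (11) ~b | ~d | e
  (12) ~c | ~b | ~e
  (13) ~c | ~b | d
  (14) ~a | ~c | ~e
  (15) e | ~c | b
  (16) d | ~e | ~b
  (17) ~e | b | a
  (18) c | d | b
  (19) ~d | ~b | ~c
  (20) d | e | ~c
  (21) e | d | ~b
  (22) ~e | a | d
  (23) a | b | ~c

Branch on c: set c = 1.
Branch on b: set b = 1.
From the singleton clause (~e), e = 0.
From the singleton clause (~d), d = 0.
Now (d) is unsatisfied and unit — conflict.
So b must be the other value — set b = 0.
From the singleton clause (d), d = 1.
From the singleton clause (~a), a = 0.
Now (a) is unsatisfied and unit — conflict.
Both values of b lead to a conflict.
So c must be the other value — set c = 0.
Branch on e: set e = 1.
Branch on a: set a = 0.
From the singleton clause (b), b = 1.
From the singleton clause (~d), d = 0.
Now (d) is unsatisfied and unit — conflict.
So a must be the other value — set a = 1.
From the singleton clause (d), d = 1.
From the singleton clause (b), b = 1.
Now (~b) is unsatisfied and unit — conflict.
Both values of a lead to a conflict.
So e must be the other value — set e = 0.
From the singleton clause (~b), b = 0.
From the singleton clause (~d), d = 0.
Now (d) is unsatisfied and unit — conflict.
Both values of e lead to a conflict.
Both values of c lead to a conflict.

UNSATISFIABLE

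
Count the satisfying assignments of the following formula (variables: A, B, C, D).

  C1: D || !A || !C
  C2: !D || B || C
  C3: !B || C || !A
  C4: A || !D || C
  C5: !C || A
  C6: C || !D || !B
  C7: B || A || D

There are 2^4 = 16 truth assignments over (A, B, C, D).
Split on D. With D = true, the clauses containing D are satisfied and !D drops from the rest; 2 of the 2^3 = 8 assignments to the other variables satisfy what remains.
With D = false, by the same count on the reduced clause set, 2 assignments work.
(One model: A=F, B=T, C=F, D=F.)
Total: 2 + 2 = 4.

4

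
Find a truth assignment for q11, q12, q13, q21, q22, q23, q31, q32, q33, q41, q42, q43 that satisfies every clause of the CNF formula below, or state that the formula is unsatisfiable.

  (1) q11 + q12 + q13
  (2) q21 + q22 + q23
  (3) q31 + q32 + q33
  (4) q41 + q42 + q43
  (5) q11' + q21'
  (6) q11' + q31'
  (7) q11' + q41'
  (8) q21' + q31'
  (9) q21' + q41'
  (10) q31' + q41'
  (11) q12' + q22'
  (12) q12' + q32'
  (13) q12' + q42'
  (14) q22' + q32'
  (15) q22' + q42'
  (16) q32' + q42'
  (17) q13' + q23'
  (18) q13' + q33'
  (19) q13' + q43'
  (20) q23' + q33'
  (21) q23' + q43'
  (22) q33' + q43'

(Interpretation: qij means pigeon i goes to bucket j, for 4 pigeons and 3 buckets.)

UNSATISFIABLE

Branch on q11: set q11 = 0.
Branch on q12: set q12 = 1.
Unit clause (q22') forces q22 = 0.
Unit clause (q32') forces q32 = 0.
Unit clause (q42') forces q42 = 0.
Branch on q21: set q21 = 1.
Unit clause (q31') forces q31 = 0.
Unit clause (q33) forces q33 = 1.
Unit clause (q41') forces q41 = 0.
Unit clause (q43) forces q43 = 1.
Now (q43') is unsatisfied and unit — conflict.
Undo q21 and try q21 = 0.
Unit clause (q23) forces q23 = 1.
Unit clause (q13') forces q13 = 0.
Unit clause (q33') forces q33 = 0.
Unit clause (q31) forces q31 = 1.
Unit clause (q41') forces q41 = 0.
Unit clause (q43) forces q43 = 1.
Now (q43') is unsatisfied and unit — conflict.
Either choice for q21 ends in contradiction.
Undo q12 and try q12 = 0.
Unit clause (q13) forces q13 = 1.
Unit clause (q23') forces q23 = 0.
Unit clause (q33') forces q33 = 0.
Unit clause (q43') forces q43 = 0.
Branch on q21: set q21 = 1.
Unit clause (q31') forces q31 = 0.
Unit clause (q32) forces q32 = 1.
Unit clause (q41') forces q41 = 0.
Unit clause (q42) forces q42 = 1.
Now (q42') is unsatisfied and unit — conflict.
Undo q21 and try q21 = 0.
Unit clause (q22) forces q22 = 1.
Unit clause (q32') forces q32 = 0.
Unit clause (q31) forces q31 = 1.
Unit clause (q41') forces q41 = 0.
Unit clause (q42) forces q42 = 1.
Now (q42') is unsatisfied and unit — conflict.
Either choice for q21 ends in contradiction.
Either choice for q12 ends in contradiction.
Undo q11 and try q11 = 1.
Unit clause (q21') forces q21 = 0.
Unit clause (q31') forces q31 = 0.
Unit clause (q41') forces q41 = 0.
Branch on q22: set q22 = 1.
Unit clause (q12') forces q12 = 0.
Unit clause (q32') forces q32 = 0.
Unit clause (q33) forces q33 = 1.
Unit clause (q42') forces q42 = 0.
Unit clause (q43) forces q43 = 1.
Now (q43') is unsatisfied and unit — conflict.
Undo q22 and try q22 = 0.
Unit clause (q23) forces q23 = 1.
Unit clause (q13') forces q13 = 0.
Unit clause (q33') forces q33 = 0.
Unit clause (q32) forces q32 = 1.
Unit clause (q12') forces q12 = 0.
Unit clause (q42') forces q42 = 0.
Unit clause (q43) forces q43 = 1.
Now (q43') is unsatisfied and unit — conflict.
Either choice for q22 ends in contradiction.
Either choice for q11 ends in contradiction.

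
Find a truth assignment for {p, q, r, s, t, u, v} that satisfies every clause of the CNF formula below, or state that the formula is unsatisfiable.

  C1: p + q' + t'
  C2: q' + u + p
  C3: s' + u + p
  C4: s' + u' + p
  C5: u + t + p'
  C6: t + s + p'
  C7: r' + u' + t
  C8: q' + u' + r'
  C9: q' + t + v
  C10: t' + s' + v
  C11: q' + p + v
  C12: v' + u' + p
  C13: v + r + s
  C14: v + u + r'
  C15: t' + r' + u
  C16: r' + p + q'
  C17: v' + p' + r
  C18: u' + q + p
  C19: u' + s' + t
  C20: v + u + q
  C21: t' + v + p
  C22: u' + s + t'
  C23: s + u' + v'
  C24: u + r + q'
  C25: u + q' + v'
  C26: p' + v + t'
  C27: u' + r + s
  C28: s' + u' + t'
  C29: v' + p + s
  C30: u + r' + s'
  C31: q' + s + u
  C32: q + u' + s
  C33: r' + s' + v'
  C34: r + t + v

Suppose p = 1.
Suppose u = 1.
Suppose t = 1.
Unit clause (s) forces s = 1.
But (s') is also a unit clause — contradiction.
So t must be the other value — set t = 0.
Unit clause (s) forces s = 1.
But (s') is also a unit clause — contradiction.
Both values of t lead to a conflict.
So u must be the other value — set u = 0.
Unit clause (t) forces t = 1.
Unit clause (r') forces r = 0.
Unit clause (v') forces v = 0.
But (v) is also a unit clause — contradiction.
Both values of u lead to a conflict.
So p must be the other value — set p = 0.
Suppose q = 0.
Unit clause (u') forces u = 0.
Unit clause (s') forces s = 0.
Unit clause (v) forces v = 1.
But (v') is also a unit clause — contradiction.
So q must be the other value — set q = 1.
Unit clause (t') forces t = 0.
Unit clause (u) forces u = 1.
Unit clause (s') forces s = 0.
Unit clause (r') forces r = 0.
But (r) is also a unit clause — contradiction.
Both values of q lead to a conflict.
Both values of p lead to a conflict.

UNSATISFIABLE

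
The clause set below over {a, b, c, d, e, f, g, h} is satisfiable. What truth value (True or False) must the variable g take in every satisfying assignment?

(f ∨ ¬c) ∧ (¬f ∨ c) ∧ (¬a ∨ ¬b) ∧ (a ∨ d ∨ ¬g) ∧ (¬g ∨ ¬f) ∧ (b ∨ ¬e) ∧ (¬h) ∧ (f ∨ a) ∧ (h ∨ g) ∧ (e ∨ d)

True

Suppose g = False.
The clause (¬h) is unit, so h = False.
Now (h) is unsatisfied and unit — conflict.
So every satisfying assignment has g = True.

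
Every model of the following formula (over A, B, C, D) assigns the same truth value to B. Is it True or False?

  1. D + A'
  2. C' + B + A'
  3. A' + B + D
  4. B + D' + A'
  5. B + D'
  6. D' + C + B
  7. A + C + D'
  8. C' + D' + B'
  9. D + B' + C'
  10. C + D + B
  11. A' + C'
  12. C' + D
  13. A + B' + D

Suppose B = 0.
Unit clause (D') forces D = 0.
Unit clause (A') forces A = 0.
Unit clause (C) forces C = 1.
Now (C') is unsatisfied and unit — conflict.
So every satisfying assignment has B = True.

True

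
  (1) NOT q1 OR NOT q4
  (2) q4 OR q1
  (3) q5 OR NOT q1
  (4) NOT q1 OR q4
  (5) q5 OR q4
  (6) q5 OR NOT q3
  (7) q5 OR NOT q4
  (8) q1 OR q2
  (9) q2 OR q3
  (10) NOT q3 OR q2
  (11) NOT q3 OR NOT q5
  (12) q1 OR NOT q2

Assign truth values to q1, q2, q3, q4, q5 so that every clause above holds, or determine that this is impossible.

Suppose q1 = false.
(q4) alone gives q4 = true.
(q5) alone gives q5 = true.
(q2) alone gives q2 = true.
But (NOT q2) is also a unit clause — contradiction.
Backtrack on q1: now try q1 = true.
(NOT q4) alone gives q4 = false.
But (q4) is also a unit clause — contradiction.
Both values of q1 lead to a conflict.

UNSATISFIABLE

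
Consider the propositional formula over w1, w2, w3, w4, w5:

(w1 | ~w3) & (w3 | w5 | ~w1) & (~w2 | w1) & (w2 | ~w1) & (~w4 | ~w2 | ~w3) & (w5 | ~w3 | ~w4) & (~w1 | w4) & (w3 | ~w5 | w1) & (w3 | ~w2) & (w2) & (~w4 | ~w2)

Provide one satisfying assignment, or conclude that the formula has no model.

The clause (w2) is unit, so w2 = 1.
The clause (w1) is unit, so w1 = 1.
The clause (w4) is unit, so w4 = 1.
Now (~w4) is unsatisfied and unit — conflict.

UNSATISFIABLE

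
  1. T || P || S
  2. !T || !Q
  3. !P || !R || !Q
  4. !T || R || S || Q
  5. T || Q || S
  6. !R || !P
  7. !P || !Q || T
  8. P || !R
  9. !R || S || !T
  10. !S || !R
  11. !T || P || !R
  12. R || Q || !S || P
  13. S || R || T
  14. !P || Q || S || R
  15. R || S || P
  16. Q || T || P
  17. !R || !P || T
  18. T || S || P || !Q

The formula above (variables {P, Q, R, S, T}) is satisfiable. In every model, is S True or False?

True

Suppose S = false.
Branch on T: set T = true.
The clause (!Q) is unit, so Q = false.
The clause (R) is unit, so R = true.
That conflicts with the unit clause (!R).
Undo T and try T = false.
The clause (P) is unit, so P = true.
The clause (Q) is unit, so Q = true.
That conflicts with the unit clause (!Q).
Both values of T lead to a conflict.
So every satisfying assignment has S = True.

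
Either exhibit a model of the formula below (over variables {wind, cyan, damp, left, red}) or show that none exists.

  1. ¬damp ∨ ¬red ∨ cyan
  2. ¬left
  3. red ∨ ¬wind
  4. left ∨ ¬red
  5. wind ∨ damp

The clause (¬left) is unit, so left = False.
The clause (¬red) is unit, so red = False.
The clause (¬wind) is unit, so wind = False.
The clause (damp) is unit, so damp = True.
Every clause is now satisfied; cyan is unconstrained.

wind ↦ False; cyan ↦ True; damp ↦ True; left ↦ False; red ↦ False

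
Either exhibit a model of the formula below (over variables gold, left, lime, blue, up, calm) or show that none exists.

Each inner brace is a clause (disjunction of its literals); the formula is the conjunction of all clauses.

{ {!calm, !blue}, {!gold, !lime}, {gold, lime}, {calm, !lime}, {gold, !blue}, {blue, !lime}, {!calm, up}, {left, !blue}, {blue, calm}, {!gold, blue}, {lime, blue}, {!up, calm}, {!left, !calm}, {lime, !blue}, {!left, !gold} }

Case calm = false:
Unit clause (!lime) forces lime = false.
Unit clause (gold) forces gold = true.
Unit clause (blue) forces blue = true.
Now (!blue) is unsatisfied and unit — conflict.
That branch fails; take calm = true instead.
Unit clause (!blue) forces blue = false.
Unit clause (!lime) forces lime = false.
Now (lime) is unsatisfied and unit — conflict.
Neither calm = true nor calm = false works.

UNSATISFIABLE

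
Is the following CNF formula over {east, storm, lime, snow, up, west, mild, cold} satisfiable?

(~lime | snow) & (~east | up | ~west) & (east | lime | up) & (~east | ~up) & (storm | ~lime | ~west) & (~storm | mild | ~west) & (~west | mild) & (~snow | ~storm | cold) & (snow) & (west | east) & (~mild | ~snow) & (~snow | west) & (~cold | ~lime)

The clause (snow) is unit, so snow = 1.
The clause (~mild) is unit, so mild = 0.
The clause (~west) is unit, so west = 0.
That conflicts with the unit clause (west).
No assignment satisfies every clause.

Unsatisfiable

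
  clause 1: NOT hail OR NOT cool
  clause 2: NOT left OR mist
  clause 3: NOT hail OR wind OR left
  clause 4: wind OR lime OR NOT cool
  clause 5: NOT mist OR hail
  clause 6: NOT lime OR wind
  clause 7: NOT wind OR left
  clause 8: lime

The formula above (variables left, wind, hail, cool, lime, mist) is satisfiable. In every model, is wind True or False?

True

Suppose wind = false.
From the singleton clause (NOT lime), lime = false.
That conflicts with the unit clause (lime).
So every satisfying assignment has wind = True.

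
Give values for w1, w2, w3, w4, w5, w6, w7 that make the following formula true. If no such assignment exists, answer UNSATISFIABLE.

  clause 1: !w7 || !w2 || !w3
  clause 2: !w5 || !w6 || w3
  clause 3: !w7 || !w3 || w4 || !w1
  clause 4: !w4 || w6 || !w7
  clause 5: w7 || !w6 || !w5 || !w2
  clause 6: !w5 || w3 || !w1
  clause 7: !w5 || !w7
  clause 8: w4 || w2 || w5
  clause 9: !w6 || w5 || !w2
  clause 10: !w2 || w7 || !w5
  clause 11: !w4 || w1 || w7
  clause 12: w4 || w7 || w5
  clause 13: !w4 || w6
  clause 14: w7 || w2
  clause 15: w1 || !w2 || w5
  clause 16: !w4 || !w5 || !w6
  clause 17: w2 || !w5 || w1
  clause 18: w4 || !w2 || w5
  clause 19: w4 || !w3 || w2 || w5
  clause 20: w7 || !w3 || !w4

w1 ↦ true, w2 ↦ false, w3 ↦ false, w4 ↦ true, w5 ↦ false, w6 ↦ true, w7 ↦ true

Suppose w5 = false.
Suppose w4 = true.
The clause (w6) is unit, so w6 = true.
The clause (!w2) is unit, so w2 = false.
The clause (w7) is unit, so w7 = true.
No clause remains; w1, w3 are free.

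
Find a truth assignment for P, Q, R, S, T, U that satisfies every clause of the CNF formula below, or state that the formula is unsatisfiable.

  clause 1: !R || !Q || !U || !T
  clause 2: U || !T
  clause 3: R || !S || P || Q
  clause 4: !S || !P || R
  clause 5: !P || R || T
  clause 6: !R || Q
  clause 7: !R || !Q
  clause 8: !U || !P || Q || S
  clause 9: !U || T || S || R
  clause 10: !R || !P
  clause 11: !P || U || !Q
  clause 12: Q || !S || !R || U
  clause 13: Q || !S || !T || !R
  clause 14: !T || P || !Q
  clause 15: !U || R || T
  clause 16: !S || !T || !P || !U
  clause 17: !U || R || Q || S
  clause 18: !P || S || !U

P: false,  Q: true,  R: false,  S: true,  T: false,  U: false

Case U = false:
The clause (!T) is unit, so T = false.
Case P = false:
Case R = false:
Case S = true:
The clause (Q) is unit, so Q = true.
Every clause now holds.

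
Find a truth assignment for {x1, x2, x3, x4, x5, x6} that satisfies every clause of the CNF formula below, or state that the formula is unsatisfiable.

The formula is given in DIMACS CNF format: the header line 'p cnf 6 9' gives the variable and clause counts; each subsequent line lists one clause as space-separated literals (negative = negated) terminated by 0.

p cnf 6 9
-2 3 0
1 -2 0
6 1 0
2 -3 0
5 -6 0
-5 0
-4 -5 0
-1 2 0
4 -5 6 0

From the singleton clause (¬x5), x5 = False.
From the singleton clause (¬x6), x6 = False.
From the singleton clause (x1), x1 = True.
From the singleton clause (x2), x2 = True.
From the singleton clause (x3), x3 = True.
All clauses hold; x4 can take either value.

x1=True, x2=True, x3=True, x4=True, x5=False, x6=False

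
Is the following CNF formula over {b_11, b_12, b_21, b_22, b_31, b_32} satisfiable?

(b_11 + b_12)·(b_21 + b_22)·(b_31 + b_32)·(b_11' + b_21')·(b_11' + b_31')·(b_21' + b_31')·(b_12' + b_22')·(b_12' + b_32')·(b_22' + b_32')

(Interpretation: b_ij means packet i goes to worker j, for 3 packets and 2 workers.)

No

Branch on b_11: set b_11 = 1.
The clause (b_21') is unit, so b_21 = 0.
The clause (b_22) is unit, so b_22 = 1.
The clause (b_31') is unit, so b_31 = 0.
The clause (b_32) is unit, so b_32 = 1.
That conflicts with the unit clause (b_32').
That branch fails; take b_11 = 0 instead.
The clause (b_12) is unit, so b_12 = 1.
The clause (b_22') is unit, so b_22 = 0.
The clause (b_21) is unit, so b_21 = 1.
The clause (b_31') is unit, so b_31 = 0.
The clause (b_32) is unit, so b_32 = 1.
That conflicts with the unit clause (b_32').
Either choice for b_11 ends in contradiction.
No assignment satisfies every clause.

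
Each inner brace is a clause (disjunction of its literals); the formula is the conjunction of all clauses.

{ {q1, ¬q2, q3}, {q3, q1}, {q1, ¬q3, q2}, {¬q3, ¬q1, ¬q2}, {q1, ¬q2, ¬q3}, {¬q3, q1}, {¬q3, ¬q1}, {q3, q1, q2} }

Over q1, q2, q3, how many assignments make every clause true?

There are 2^3 = 8 truth assignments over (q1, q2, q3).
Split on q1. With q1 = True, the clauses containing q1 are satisfied and ¬q1 drops from the rest; 2 of the 2^2 = 4 assignments to the other variables satisfy what remains.
With q1 = False, by the same count on the reduced clause set, 0 assignments work.
Total: 2 + 0 = 2.

2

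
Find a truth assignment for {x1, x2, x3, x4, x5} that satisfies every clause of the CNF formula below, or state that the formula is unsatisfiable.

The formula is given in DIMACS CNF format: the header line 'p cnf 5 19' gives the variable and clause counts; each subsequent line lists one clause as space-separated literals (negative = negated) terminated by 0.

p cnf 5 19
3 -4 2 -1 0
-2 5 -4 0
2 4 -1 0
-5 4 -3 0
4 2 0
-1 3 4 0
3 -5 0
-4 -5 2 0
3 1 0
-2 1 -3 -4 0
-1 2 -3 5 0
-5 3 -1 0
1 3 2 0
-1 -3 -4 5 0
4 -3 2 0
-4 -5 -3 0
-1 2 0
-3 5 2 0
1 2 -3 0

Try x4 = False.
From the singleton clause (x2), x2 = True.
Try x5 = False.
Try x1 = True.
From the singleton clause (x3), x3 = True.
All clauses are satisfied.

x1 ↦ True, x2 ↦ True, x3 ↦ True, x4 ↦ False, x5 ↦ False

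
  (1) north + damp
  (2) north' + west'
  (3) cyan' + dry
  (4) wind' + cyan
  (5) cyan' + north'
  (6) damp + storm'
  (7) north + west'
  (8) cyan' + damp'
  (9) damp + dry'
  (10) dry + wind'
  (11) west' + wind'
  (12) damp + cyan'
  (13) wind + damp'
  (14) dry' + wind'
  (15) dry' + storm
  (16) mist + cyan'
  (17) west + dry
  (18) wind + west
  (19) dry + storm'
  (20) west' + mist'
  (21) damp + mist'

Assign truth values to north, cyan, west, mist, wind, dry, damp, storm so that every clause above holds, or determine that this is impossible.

UNSATISFIABLE

Suppose north = 1.
The clause (west') is unit, so west = 0.
The clause (cyan') is unit, so cyan = 0.
The clause (wind') is unit, so wind = 0.
That conflicts with the unit clause (wind).
Backtrack on north: now try north = 0.
The clause (damp) is unit, so damp = 1.
The clause (west') is unit, so west = 0.
The clause (cyan') is unit, so cyan = 0.
The clause (wind') is unit, so wind = 0.
That conflicts with the unit clause (wind).
Both values of north lead to a conflict.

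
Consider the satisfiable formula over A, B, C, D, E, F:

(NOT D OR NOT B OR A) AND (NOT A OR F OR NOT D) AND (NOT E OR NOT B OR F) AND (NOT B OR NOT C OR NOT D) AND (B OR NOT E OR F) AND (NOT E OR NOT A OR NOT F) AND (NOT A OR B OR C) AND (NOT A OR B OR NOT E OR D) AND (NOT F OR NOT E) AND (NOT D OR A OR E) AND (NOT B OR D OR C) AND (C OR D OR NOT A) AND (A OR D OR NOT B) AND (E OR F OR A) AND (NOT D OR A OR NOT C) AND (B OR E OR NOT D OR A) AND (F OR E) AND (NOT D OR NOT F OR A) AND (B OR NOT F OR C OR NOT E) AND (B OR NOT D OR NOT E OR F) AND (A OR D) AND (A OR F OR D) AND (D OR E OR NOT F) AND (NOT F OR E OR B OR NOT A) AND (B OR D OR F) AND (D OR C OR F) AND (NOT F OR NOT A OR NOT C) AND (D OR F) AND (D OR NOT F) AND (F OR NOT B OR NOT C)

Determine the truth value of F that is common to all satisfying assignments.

True

Suppose F = false.
From the singleton clause (E), E = true.
From the singleton clause (NOT B), B = false.
That conflicts with the unit clause (B).
So every satisfying assignment has F = True.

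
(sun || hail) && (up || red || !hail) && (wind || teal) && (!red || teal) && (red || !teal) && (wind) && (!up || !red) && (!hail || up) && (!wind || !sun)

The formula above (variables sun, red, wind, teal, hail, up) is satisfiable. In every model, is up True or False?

True

Suppose up = false.
Unit clause (wind) forces wind = true.
Unit clause (!hail) forces hail = false.
Unit clause (sun) forces sun = true.
But (!sun) is also a unit clause — contradiction.
So every satisfying assignment has up = True.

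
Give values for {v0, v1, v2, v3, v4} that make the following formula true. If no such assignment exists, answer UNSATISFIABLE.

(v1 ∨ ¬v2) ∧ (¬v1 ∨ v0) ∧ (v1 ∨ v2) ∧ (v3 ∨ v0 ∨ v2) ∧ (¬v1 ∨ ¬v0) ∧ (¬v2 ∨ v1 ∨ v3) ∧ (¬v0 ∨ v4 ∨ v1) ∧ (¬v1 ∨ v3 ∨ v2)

Case v1 = True:
From the singleton clause (v0), v0 = True.
But (¬v0) is also a unit clause — contradiction.
That branch fails; take v1 = False instead.
From the singleton clause (¬v2), v2 = False.
But (v2) is also a unit clause — contradiction.
Both values of v1 lead to a conflict.

UNSATISFIABLE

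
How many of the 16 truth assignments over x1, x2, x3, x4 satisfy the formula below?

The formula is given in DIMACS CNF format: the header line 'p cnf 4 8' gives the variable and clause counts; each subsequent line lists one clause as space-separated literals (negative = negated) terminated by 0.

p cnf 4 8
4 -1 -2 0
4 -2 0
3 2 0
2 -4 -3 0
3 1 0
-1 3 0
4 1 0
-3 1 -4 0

2

There are 2^4 = 16 truth assignments over (x1, x2, x3, x4).
Check each against the 8 clauses (columns in the order x1, x2, x3, x4):
  F F F F  ✗ fails (x3 ∨ x2)
  F F F T  ✗ fails (x3 ∨ x2)
  F F T F  ✗ fails (x4 ∨ x1)
  F F T T  ✗ fails (x2 ∨ ¬x4 ∨ ¬x3)
  F T F F  ✗ fails (x4 ∨ ¬x2)
  F T F T  ✗ fails (x3 ∨ x1)
  F T T F  ✗ fails (x4 ∨ ¬x2)
  F T T T  ✗ fails (¬x3 ∨ x1 ∨ ¬x4)
  T F F F  ✗ fails (x3 ∨ x2)
  T F F T  ✗ fails (x3 ∨ x2)
  T F T F  ✓ satisfies all
  T F T T  ✗ fails (x2 ∨ ¬x4 ∨ ¬x3)
  T T F F  ✗ fails (x4 ∨ ¬x1 ∨ ¬x2)
  T T F T  ✗ fails (¬x1 ∨ x3)
  T T T F  ✗ fails (x4 ∨ ¬x1 ∨ ¬x2)
  T T T T  ✓ satisfies all
2 of the 16 rows are models.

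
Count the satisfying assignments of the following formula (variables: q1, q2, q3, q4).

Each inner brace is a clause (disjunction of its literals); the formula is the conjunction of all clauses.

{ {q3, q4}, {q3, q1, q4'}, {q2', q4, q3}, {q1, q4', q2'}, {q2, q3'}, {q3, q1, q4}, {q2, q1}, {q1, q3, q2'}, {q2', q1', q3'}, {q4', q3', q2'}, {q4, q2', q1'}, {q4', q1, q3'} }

There are 2^4 = 16 truth assignments over (q1, q2, q3, q4).
Check each against the 12 clauses (columns in the order q1, q2, q3, q4):
  F F F F  ✗ fails (q3 + q4)
  F F F T  ✗ fails (q3 + q1 + q4')
  F F T F  ✗ fails (q2 + q3')
  F F T T  ✗ fails (q2 + q3')
  F T F F  ✗ fails (q3 + q4)
  F T F T  ✗ fails (q3 + q1 + q4')
  F T T F  ✓ satisfies all
  F T T T  ✗ fails (q1 + q4' + q2')
  T F F F  ✗ fails (q3 + q4)
  T F F T  ✓ satisfies all
  T F T F  ✗ fails (q2 + q3')
  T F T T  ✗ fails (q2 + q3')
  T T F F  ✗ fails (q3 + q4)
  T T F T  ✓ satisfies all
  T T T F  ✗ fails (q2' + q1' + q3')
  T T T T  ✗ fails (q2' + q1' + q3')
3 of the 16 rows are models.

3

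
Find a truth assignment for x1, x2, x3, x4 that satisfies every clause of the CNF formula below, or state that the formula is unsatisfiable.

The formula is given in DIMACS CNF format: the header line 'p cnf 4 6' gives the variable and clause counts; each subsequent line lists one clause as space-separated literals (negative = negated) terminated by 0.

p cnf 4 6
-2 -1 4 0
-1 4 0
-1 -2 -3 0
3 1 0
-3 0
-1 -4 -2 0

x1=True, x2=False, x3=False, x4=True

Unit clause (¬x3) forces x3 = False.
Unit clause (x1) forces x1 = True.
Unit clause (x4) forces x4 = True.
Unit clause (¬x2) forces x2 = False.
All clauses are satisfied.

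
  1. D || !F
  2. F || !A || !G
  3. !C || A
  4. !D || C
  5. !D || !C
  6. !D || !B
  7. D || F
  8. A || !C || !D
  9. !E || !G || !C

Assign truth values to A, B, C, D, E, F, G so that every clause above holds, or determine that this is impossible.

Branch on D: set D = true.
From the singleton clause (C), C = true.
That conflicts with the unit clause (!C).
So D must be the other value — set D = false.
From the singleton clause (!F), F = false.
That conflicts with the unit clause (F).
Neither D = true nor D = false works.

UNSATISFIABLE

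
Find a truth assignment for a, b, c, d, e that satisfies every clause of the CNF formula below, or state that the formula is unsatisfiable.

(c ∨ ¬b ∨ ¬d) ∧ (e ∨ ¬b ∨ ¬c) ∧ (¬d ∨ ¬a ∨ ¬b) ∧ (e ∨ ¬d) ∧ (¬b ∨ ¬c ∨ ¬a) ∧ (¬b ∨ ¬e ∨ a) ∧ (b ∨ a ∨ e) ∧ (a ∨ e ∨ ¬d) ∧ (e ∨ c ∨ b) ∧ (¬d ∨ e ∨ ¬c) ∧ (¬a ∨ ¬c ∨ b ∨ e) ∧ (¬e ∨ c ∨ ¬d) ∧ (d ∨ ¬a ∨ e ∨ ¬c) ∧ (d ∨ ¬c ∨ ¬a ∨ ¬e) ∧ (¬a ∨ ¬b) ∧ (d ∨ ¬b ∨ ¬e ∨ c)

Suppose e = False.
(¬d) alone gives d = False.
Suppose b = True.
(¬c) alone gives c = False.
(¬a) alone gives a = False.
This assignment satisfies each clause.

a ↦ False,  b ↦ True,  c ↦ False,  d ↦ False,  e ↦ False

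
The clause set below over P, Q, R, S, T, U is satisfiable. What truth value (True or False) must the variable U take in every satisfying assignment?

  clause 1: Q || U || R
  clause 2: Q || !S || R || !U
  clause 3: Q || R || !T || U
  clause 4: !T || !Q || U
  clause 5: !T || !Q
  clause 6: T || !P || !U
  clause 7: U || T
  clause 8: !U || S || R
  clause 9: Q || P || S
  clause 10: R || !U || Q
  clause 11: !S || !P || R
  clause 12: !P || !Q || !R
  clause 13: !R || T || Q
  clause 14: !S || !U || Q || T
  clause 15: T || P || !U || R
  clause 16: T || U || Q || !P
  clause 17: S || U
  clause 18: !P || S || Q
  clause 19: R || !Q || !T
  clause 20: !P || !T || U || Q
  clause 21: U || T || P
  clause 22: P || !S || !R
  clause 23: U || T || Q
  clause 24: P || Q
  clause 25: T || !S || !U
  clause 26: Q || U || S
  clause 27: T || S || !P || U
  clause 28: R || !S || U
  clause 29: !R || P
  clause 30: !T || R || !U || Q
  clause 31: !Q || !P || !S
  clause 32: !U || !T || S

True

Suppose U = false.
The clause (T) is unit, so T = true.
The clause (!Q) is unit, so Q = false.
The clause (R) is unit, so R = true.
The clause (S) is unit, so S = true.
The clause (!P) is unit, so P = false.
That conflicts with the unit clause (P).
So every satisfying assignment has U = True.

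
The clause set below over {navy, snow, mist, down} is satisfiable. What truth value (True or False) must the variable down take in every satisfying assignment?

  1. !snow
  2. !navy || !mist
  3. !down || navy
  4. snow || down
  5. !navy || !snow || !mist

Suppose down = false.
From the singleton clause (!snow), snow = false.
But (snow) is also a unit clause — contradiction.
So every satisfying assignment has down = True.

True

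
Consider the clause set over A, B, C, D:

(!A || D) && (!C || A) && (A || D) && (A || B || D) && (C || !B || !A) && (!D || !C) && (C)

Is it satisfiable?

(C) alone gives C = true.
(A) alone gives A = true.
(D) alone gives D = true.
Now (!D) is unsatisfied and unit — conflict.
No assignment satisfies every clause.

Unsatisfiable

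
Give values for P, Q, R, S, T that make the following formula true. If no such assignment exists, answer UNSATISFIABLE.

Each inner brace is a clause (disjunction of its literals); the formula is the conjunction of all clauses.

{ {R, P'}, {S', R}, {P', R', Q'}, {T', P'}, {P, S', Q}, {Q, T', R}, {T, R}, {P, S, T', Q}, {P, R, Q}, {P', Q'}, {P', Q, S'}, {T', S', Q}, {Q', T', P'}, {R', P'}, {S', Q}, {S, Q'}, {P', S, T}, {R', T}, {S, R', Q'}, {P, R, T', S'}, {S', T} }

Try R = 1.
(P') alone gives P = 0.
(T) alone gives T = 1.
Try S = 1.
(Q) alone gives Q = 1.
All clauses are satisfied.

P ↦ 0; Q ↦ 1; R ↦ 1; S ↦ 1; T ↦ 1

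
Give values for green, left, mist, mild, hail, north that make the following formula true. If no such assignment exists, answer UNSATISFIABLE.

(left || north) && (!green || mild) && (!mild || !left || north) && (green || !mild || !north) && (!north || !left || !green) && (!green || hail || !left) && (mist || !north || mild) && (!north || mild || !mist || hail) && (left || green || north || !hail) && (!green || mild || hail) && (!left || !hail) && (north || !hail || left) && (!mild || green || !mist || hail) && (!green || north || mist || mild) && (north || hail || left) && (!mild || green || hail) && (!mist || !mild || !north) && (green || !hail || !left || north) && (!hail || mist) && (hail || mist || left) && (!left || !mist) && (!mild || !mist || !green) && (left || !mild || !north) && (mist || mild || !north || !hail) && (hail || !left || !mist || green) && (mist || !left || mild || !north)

Case left = false:
From the singleton clause (north), north = true.
From the singleton clause (!mild), mild = false.
From the singleton clause (!green), green = false.
From the singleton clause (mist), mist = true.
From the singleton clause (hail), hail = true.
Every clause now holds.

green ↦ false,  left ↦ false,  mist ↦ true,  mild ↦ false,  hail ↦ true,  north ↦ true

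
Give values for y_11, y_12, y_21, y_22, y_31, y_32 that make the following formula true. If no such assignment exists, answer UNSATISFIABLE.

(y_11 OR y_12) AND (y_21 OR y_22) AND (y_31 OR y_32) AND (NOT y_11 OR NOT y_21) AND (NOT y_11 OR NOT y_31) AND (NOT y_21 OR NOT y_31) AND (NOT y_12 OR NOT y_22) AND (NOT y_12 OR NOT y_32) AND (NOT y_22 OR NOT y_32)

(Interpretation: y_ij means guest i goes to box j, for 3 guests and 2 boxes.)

Case y_11 = true:
Unit clause (NOT y_21) forces y_21 = false.
Unit clause (y_22) forces y_22 = true.
Unit clause (NOT y_31) forces y_31 = false.
Unit clause (y_32) forces y_32 = true.
But (NOT y_32) is also a unit clause — contradiction.
Backtrack on y_11: now try y_11 = false.
Unit clause (y_12) forces y_12 = true.
Unit clause (NOT y_22) forces y_22 = false.
Unit clause (y_21) forces y_21 = true.
Unit clause (NOT y_31) forces y_31 = false.
Unit clause (y_32) forces y_32 = true.
But (NOT y_32) is also a unit clause — contradiction.
Both values of y_11 lead to a conflict.

UNSATISFIABLE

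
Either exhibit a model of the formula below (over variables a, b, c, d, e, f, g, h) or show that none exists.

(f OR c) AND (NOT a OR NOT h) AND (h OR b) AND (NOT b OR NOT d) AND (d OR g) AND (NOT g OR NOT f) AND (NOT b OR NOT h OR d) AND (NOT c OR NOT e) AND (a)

a ↦ true,  b ↦ true,  c ↦ true,  d ↦ false,  e ↦ false,  f ↦ false,  g ↦ true,  h ↦ false

The clause (a) is unit, so a = true.
The clause (NOT h) is unit, so h = false.
The clause (b) is unit, so b = true.
The clause (NOT d) is unit, so d = false.
The clause (g) is unit, so g = true.
The clause (NOT f) is unit, so f = false.
The clause (c) is unit, so c = true.
The clause (NOT e) is unit, so e = false.
Every clause now holds.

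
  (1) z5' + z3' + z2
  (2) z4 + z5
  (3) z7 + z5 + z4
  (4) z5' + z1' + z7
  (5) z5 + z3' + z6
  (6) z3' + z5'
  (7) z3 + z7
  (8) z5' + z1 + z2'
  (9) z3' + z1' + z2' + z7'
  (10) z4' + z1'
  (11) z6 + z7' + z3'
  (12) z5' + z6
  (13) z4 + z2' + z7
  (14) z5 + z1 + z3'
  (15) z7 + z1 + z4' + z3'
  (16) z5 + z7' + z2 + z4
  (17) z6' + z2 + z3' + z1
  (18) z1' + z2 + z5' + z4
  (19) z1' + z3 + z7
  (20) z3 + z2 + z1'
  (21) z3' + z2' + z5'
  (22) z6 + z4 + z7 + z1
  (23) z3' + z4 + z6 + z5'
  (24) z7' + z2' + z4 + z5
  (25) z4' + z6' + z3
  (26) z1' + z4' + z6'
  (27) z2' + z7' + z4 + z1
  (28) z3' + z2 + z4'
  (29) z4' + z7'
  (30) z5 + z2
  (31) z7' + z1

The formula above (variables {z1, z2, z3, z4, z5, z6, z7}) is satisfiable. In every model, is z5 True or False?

Suppose z5 = 0.
Unit clause (z4) forces z4 = 1.
Unit clause (z1') forces z1 = 0.
Unit clause (z3') forces z3 = 0.
Unit clause (z7) forces z7 = 1.
Now (z7') is unsatisfied and unit — conflict.
So every satisfying assignment has z5 = True.

True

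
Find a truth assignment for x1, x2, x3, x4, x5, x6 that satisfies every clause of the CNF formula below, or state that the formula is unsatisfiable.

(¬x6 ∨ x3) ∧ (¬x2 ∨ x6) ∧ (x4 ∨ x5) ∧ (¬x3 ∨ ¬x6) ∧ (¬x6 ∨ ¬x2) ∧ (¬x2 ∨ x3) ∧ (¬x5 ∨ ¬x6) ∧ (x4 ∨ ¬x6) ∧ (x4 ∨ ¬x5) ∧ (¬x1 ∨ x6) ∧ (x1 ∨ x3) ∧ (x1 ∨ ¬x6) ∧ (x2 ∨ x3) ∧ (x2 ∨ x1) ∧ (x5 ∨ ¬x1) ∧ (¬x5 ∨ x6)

Branch on x6: set x6 = False.
Unit clause (¬x2) forces x2 = False.
Unit clause (¬x1) forces x1 = False.
Now (x1) is unsatisfied and unit — conflict.
Undo x6 and try x6 = True.
Unit clause (x3) forces x3 = True.
Now (¬x3) is unsatisfied and unit — conflict.
Both values of x6 lead to a conflict.

UNSATISFIABLE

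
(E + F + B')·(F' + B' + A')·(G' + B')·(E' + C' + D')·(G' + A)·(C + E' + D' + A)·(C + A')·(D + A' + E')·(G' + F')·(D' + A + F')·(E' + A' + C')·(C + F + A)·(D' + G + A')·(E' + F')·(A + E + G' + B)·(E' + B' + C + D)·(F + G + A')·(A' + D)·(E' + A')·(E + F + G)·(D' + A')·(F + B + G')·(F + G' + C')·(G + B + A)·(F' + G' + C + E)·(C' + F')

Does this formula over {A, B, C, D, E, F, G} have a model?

Branch on G: set G = 0.
Branch on C: set C = 1.
The clause (F') is unit, so F = 0.
The clause (A') is unit, so A = 0.
The clause (E) is unit, so E = 1.
The clause (D') is unit, so D = 0.
The clause (B) is unit, so B = 1.
All clauses are satisfied.
A satisfying assignment: A ↦ 0; B ↦ 1; C ↦ 1; D ↦ 0; E ↦ 1; F ↦ 0; G ↦ 0.

Yes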